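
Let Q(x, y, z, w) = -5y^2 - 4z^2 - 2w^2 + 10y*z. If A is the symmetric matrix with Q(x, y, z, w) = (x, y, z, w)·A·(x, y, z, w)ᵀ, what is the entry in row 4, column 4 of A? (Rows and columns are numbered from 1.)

The coefficient of w^2 in Q is -2, and that is exactly A[4,4].

-2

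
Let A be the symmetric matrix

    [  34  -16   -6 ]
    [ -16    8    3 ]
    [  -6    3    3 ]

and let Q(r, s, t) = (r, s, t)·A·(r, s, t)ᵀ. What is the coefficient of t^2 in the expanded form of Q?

3

The coefficient of t^2 is the diagonal entry A[3,3] = 3.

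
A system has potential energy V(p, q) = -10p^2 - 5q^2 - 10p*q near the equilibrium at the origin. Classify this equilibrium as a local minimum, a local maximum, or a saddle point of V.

The Hessian at the origin is H = [[-20, -10], [-10, -10]].
det H = -20·-10 − (-10)² = 100 > 0 and H[1,1] = -20 < 0, so H is negative definite.
Therefore the origin is a local maximum.

local maximum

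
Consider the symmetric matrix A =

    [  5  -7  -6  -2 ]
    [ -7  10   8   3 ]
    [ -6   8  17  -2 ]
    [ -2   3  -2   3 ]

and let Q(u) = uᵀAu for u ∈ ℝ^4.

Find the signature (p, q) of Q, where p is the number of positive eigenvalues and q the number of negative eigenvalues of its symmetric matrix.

Applying the same elementary operations to the rows and columns of A produces a congruent diagonal matrix with entries 5, 1/5, 9, 2/9.
That gives 4 positive pivots.

(4, 0)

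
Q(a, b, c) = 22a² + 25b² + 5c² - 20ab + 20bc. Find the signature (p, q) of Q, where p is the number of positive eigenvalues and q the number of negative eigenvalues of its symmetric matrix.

(3, 0)

Write A = [[22, -10, 0], [-10, 25, 10], [0, 10, 5]].
An LDLᵀ factorisation of A has diagonal entries 22, 225/11, 1/9.
That gives 3 positive pivots.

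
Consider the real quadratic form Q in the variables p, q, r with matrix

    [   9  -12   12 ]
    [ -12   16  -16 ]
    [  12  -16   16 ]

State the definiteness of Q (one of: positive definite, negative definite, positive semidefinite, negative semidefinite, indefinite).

Row-reducing A symmetrically gives the diagonal entries 9, 0, 0.
Counting signs: 1 positive, 2 zero.
Hence Q is positive semidefinite.

positive semidefinite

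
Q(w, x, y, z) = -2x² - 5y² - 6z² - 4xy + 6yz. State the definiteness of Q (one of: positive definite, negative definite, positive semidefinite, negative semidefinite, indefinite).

negative semidefinite

The symmetric matrix is A = [[0, 0, 0, 0], [0, -2, -2, 0], [0, -2, -5, 3], [0, 0, 3, -6]].
Row-reducing A symmetrically gives the diagonal entries 0, -2, -3, -3.
Counting signs: 3 negative, 1 zero.
Hence Q is negative semidefinite.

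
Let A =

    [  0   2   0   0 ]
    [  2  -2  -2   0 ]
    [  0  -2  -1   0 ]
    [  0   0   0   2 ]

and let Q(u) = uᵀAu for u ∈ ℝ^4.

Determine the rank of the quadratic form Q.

Row reduction of A gives 4 nonzero rows, so rank A = 4.

4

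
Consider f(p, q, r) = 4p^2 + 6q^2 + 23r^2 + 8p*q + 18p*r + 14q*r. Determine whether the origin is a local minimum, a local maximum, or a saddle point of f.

The Hessian at the origin is H = [[8, 8, 18], [8, 12, 14], [18, 14, 46]].
Row-reducing H symmetrically gives the diagonal entries 8, 4, 3/2.
So there are 3 positive pivots.
H is positive definite, so the origin is a strict local minimum.

local minimum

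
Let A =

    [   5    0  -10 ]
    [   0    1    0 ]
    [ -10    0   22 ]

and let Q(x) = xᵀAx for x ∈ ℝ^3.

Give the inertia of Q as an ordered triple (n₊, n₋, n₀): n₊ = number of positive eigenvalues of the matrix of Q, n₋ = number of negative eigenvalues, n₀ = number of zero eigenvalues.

Applying the same elementary operations to the rows and columns of A produces a congruent diagonal matrix with entries 5, 1, 2.
So there are 3 positive pivots.

(3, 0, 0)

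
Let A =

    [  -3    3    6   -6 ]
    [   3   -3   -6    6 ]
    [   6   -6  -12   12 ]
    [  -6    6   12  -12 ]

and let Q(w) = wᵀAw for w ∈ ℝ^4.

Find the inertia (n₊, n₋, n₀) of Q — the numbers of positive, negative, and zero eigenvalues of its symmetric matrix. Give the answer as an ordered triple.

Symmetric row and column elimination reduces A to a congruent diagonal form with pivots -3, 0, 0, 0.
That gives 1 negative, 3 zero pivots.

(0, 1, 3)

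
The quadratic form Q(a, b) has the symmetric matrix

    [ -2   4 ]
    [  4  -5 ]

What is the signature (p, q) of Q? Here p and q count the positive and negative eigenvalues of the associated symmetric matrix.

Row-reducing A symmetrically gives the diagonal entries -2, 3.
Counting signs: 1 positive, 1 negative.

(1, 1)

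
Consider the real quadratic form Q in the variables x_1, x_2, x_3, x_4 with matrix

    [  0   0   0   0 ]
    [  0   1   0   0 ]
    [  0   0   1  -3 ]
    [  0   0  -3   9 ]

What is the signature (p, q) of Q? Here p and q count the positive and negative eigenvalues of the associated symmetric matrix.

Row-reducing A symmetrically gives the diagonal entries 0, 1, 1, 0.
So there are 2 positive, 2 zero pivots.

(2, 0)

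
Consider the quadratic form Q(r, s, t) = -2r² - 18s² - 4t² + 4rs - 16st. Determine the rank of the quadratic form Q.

Write A = [[-2, 2, 0], [2, -18, -8], [0, -8, -4]].
Symmetric row and column elimination reduces A to a congruent diagonal form with pivots -2, -16, 0.
Counting signs: 2 negative, 1 zero.
The rank is the number of nonzero pivots: 2.

2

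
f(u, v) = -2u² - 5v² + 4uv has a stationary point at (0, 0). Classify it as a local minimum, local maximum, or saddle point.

local maximum

The Hessian at the origin is H = [[-4, 4], [4, -10]].
det H = -4·-10 − (4)² = 24 > 0 and H[1,1] = -4 < 0, so H is negative definite.
Therefore the origin is a local maximum.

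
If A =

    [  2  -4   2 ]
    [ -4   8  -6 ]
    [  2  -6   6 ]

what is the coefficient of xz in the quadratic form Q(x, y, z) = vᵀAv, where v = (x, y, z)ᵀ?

The coefficient of xz is A[1,3] + A[3,1] = 2·2 = 4.

4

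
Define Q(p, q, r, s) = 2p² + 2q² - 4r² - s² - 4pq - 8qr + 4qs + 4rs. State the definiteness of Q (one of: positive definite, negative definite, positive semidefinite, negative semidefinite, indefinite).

indefinite

The symmetric matrix is A = [[2, -2, 0, 0], [-2, 2, -4, 2], [0, -4, -4, 2], [0, 2, 2, -1]].
A is congruent to a diagonal matrix with 2 positive, 1 negative and 1 zero entries, so Q is indefinite.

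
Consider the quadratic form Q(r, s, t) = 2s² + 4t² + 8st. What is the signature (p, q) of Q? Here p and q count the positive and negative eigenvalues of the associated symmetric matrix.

Write A = [[0, 0, 0], [0, 2, 4], [0, 4, 4]].
Symmetric row and column elimination reduces A to a congruent diagonal form with pivots 0, 2, -4.
Counting signs: 1 positive, 1 negative, 1 zero.

(1, 1)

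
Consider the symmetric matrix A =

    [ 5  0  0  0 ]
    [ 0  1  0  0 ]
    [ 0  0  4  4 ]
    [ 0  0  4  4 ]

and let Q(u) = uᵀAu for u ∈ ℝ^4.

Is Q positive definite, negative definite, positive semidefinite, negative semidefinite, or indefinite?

positive semidefinite

Congruent diagonalization of A (simultaneous row and column reduction) yields pivots 5, 1, 4, 0.
So there are 3 positive, 1 zero pivots.
Hence Q is positive semidefinite.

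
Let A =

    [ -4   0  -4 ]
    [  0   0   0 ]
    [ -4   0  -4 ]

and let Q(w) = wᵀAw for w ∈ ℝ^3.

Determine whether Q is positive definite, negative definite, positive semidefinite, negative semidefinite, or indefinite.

negative semidefinite

Symmetric row and column elimination reduces A to a congruent diagonal form with pivots -4, 0, 0.
That gives 1 negative, 2 zero pivots.
Hence Q is negative semidefinite.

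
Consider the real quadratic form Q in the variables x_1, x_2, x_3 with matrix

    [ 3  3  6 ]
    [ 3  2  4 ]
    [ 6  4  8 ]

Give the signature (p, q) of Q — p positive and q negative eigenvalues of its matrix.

(1, 1)

Symmetric row and column elimination reduces A to a congruent diagonal form with pivots 3, -1, 0.
Counting signs: 1 positive, 1 negative, 1 zero.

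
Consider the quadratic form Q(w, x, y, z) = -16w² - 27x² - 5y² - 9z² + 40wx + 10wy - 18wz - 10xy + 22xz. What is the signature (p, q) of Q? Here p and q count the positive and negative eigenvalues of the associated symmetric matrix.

The associated matrix is A = [[-16, 20, 5, -9], [20, -27, -5, 11], [5, -5, -5, 0], [-9, 11, 0, -9]].
Congruent diagonalization of A (simultaneous row and column reduction) yields pivots -16, -2, -85/32, -10/17.
Counting signs: 4 negative.

(0, 4)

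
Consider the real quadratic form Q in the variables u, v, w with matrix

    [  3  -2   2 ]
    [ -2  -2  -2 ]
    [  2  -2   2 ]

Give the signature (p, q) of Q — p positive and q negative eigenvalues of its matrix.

(2, 1)

An LDLᵀ factorisation of A has diagonal entries 3, -10/3, 4/5.
That gives 2 positive, 1 negative pivots.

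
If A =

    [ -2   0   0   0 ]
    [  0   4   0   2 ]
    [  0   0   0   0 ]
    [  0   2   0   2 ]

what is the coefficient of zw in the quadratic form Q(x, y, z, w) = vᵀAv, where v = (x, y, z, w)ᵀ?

The coefficient of zw is A[3,4] + A[4,3] = 2·0 = 0.

0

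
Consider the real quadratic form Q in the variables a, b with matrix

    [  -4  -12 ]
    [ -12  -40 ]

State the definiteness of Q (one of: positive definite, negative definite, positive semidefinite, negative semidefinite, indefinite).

negative definite

Symmetric row and column elimination reduces A to a congruent diagonal form with pivots -4, -4.
That gives 2 negative pivots.
Hence Q is negative definite.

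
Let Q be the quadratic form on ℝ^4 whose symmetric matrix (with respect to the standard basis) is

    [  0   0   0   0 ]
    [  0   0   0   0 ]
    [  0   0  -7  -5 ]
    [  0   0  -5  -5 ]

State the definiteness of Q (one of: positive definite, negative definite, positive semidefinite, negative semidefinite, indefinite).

Congruent diagonalization of A (simultaneous row and column reduction) yields pivots 0, 0, -7, -10/7.
Counting signs: 2 negative, 2 zero.
Hence Q is negative semidefinite.

negative semidefinite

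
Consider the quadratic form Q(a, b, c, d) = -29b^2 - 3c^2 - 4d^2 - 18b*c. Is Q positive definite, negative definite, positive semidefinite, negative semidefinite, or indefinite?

The symmetric matrix is A = [[0, 0, 0, 0], [0, -29, -9, 0], [0, -9, -3, 0], [0, 0, 0, -4]].
Applying the same elementary operations to the rows and columns of A produces a congruent diagonal matrix with entries 0, -29, -6/29, -4.
That gives 3 negative, 1 zero pivots.
Hence Q is negative semidefinite.

negative semidefinite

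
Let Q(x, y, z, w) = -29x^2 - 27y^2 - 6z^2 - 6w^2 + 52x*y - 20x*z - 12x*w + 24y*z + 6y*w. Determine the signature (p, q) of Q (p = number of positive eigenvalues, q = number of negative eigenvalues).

(0, 4)

Write A = [[-29, 26, -10, -6], [26, -27, 12, 3], [-10, 12, -6, 0], [-6, 3, 0, -6]].
Congruent diagonalization of A (simultaneous row and column reduction) yields pivots -29, -107/29, -6/107, -3.
That gives 4 negative pivots.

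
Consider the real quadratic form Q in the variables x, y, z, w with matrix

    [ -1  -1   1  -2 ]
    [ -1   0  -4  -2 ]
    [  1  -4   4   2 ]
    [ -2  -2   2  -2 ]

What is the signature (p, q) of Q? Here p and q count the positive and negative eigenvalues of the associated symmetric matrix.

Row-reducing A symmetrically gives the diagonal entries -1, 1, -20, 2.
That gives 2 positive, 2 negative pivots.

(2, 2)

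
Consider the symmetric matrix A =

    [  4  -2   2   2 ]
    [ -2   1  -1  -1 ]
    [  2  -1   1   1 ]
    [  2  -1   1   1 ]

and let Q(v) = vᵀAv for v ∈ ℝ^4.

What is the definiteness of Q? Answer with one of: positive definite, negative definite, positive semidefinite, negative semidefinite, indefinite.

positive semidefinite

Row-reducing A symmetrically gives the diagonal entries 4, 0, 0, 0.
So there are 1 positive, 3 zero pivots.
Hence Q is positive semidefinite.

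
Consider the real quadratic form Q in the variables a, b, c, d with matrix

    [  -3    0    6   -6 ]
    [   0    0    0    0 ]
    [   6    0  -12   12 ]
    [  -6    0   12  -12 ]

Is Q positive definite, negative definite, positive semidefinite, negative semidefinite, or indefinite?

Symmetric row and column elimination reduces A to a congruent diagonal form with pivots -3, 0, 0, 0.
Counting signs: 1 negative, 3 zero.
Hence Q is negative semidefinite.

negative semidefinite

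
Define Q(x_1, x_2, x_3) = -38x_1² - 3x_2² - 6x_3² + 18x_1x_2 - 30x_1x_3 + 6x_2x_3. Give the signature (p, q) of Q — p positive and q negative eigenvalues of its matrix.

The associated matrix is A = [[-38, 9, -15], [9, -3, 3], [-15, 3, -6]].
Row-reducing A symmetrically gives the diagonal entries -38, -33/38, 3/11.
That gives 1 positive, 2 negative pivots.

(1, 2)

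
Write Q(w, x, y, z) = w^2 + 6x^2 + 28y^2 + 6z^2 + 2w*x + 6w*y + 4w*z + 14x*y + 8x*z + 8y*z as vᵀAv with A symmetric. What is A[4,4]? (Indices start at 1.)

6

The coefficient of z^2 in Q is 6, and that is exactly A[4,4].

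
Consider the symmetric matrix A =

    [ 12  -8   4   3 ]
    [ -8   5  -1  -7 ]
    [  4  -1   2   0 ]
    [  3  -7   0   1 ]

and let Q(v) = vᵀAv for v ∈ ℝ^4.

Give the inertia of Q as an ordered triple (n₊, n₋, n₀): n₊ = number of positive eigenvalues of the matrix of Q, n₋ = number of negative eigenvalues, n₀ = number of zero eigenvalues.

Row-reducing A symmetrically gives the diagonal entries 12, -1/3, 9, 5/36.
That gives 3 positive, 1 negative pivots.

(3, 1, 0)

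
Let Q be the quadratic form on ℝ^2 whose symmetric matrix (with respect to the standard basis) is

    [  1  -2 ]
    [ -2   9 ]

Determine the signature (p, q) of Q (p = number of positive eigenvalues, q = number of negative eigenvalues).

(2, 0)

Row-reducing A symmetrically gives the diagonal entries 1, 5.
Counting signs: 2 positive.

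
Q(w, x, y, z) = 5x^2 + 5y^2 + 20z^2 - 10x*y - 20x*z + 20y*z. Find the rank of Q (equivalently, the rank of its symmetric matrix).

1

Write A = [[0, 0, 0, 0], [0, 5, -5, -10], [0, -5, 5, 10], [0, -10, 10, 20]].
Row-reducing A symmetrically gives the diagonal entries 0, 5, 0, 0.
So there are 1 positive, 3 zero pivots.
The rank is the number of nonzero pivots: 1.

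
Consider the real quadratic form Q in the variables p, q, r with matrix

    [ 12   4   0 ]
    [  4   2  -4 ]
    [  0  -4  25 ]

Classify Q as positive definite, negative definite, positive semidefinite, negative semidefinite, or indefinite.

positive definite

Leading principal minors: Δ_1 = 12, Δ_2 = 8, Δ_3 = 8.
All leading principal minors are positive, so by Sylvester's criterion Q is positive definite.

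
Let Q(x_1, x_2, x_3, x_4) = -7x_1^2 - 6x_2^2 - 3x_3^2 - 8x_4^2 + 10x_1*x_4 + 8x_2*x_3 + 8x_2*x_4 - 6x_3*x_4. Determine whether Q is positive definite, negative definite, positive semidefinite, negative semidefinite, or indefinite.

The symmetric matrix is A = [[-7, 0, 0, 5], [0, -6, 4, 4], [0, 4, -3, -3], [5, 4, -3, -8]].
Applying the same elementary operations to the rows and columns of A produces a congruent diagonal matrix with entries -7, -6, -1/3, -10/7.
That gives 4 negative pivots.
Hence Q is negative definite.

negative definite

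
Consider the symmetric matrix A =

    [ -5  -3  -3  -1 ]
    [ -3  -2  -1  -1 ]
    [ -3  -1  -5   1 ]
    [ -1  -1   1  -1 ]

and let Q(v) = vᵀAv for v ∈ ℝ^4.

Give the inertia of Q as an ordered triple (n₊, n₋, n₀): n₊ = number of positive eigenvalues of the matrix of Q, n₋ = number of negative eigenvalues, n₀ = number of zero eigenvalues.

Row-reducing A symmetrically gives the diagonal entries -5, -1/5, 0, 0.
Counting signs: 2 negative, 2 zero.

(0, 2, 2)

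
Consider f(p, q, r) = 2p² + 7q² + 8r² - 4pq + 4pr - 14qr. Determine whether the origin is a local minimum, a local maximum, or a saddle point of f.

The Hessian at the origin is H = [[4, -4, 4], [-4, 14, -14], [4, -14, 16]].
Congruent diagonalization of H (simultaneous row and column reduction) yields pivots 4, 10, 2.
So there are 3 positive pivots.
H is positive definite, so the origin is a strict local minimum.

local minimum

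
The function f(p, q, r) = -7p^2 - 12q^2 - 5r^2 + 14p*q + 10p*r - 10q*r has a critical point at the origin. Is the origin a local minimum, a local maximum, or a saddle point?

local maximum

The Hessian at the origin is H = [[-14, 14, 10], [14, -24, -10], [10, -10, -10]].
Symmetric row and column elimination reduces H to a congruent diagonal form with pivots -14, -10, -20/7.
Counting signs: 3 negative.
H is negative definite, so the origin is a strict local maximum.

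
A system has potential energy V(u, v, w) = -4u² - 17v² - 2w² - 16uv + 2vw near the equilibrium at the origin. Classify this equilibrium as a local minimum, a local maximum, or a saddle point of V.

The Hessian at the origin is H = [[-8, -16, 0], [-16, -34, 2], [0, 2, -4]].
Symmetric row and column elimination reduces H to a congruent diagonal form with pivots -8, -2, -2.
So there are 3 negative pivots.
H is negative definite, so the origin is a strict local maximum.

local maximum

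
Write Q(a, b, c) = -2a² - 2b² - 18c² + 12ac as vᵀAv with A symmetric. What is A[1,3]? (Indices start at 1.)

6

The coefficient of a·c in Q is 12. For a symmetric A this equals A[1,3] + A[3,1] = 2·A[1,3].
So A[1,3] = 12/2 = 6.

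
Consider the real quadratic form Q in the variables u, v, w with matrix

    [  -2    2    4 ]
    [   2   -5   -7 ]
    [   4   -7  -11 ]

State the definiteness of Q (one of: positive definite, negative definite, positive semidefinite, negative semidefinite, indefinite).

Row-reducing A symmetrically gives the diagonal entries -2, -3, 0.
So there are 2 negative, 1 zero pivots.
Hence Q is negative semidefinite.

negative semidefinite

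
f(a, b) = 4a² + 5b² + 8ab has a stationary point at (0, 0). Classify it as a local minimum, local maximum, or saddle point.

local minimum

The Hessian at the origin is H = [[8, 8], [8, 10]].
det H = 8·10 − (8)² = 16 > 0 and H[1,1] = 8 > 0, so H is positive definite.
Therefore the origin is a local minimum.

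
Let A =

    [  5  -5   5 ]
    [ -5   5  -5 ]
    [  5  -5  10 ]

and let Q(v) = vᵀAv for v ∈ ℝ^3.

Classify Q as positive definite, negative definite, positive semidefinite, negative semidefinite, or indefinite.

Applying the same elementary operations to the rows and columns of A produces a congruent diagonal matrix with entries 5, 0, 5.
Counting signs: 2 positive, 1 zero.
Hence Q is positive semidefinite.

positive semidefinite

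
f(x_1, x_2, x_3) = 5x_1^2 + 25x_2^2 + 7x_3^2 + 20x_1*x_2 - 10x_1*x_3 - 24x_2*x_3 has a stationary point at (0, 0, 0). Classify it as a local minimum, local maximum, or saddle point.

The Hessian at the origin is H = [[10, 20, -10], [20, 50, -24], [-10, -24, 14]].
Congruent diagonalization of H (simultaneous row and column reduction) yields pivots 10, 10, 12/5.
Counting signs: 3 positive.
H is positive definite, so the origin is a strict local minimum.

local minimum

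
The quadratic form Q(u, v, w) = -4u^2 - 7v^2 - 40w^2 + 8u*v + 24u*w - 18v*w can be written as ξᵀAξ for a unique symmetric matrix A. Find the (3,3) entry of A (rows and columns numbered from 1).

-40

The coefficient of w^2 in Q is -40, and that is exactly A[3,3].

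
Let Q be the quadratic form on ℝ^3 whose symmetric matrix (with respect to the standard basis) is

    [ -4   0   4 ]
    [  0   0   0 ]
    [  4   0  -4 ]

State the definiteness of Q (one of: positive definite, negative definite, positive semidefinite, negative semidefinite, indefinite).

negative semidefinite

Symmetric row and column elimination reduces A to a congruent diagonal form with pivots -4, 0, 0.
That gives 1 negative, 2 zero pivots.
Hence Q is negative semidefinite.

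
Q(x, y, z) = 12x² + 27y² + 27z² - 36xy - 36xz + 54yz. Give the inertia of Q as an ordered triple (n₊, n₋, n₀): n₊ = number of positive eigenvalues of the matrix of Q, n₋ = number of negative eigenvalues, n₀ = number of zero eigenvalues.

(1, 0, 2)

Write A = [[12, -18, -18], [-18, 27, 27], [-18, 27, 27]].
Congruent diagonalization of A (simultaneous row and column reduction) yields pivots 12, 0, 0.
Counting signs: 1 positive, 2 zero.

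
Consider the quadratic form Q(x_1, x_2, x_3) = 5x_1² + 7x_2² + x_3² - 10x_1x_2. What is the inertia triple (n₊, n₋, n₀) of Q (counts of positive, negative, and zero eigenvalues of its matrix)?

(3, 0, 0)

The associated matrix is A = [[5, -5, 0], [-5, 7, 0], [0, 0, 1]].
Applying the same elementary operations to the rows and columns of A produces a congruent diagonal matrix with entries 5, 2, 1.
So there are 3 positive pivots.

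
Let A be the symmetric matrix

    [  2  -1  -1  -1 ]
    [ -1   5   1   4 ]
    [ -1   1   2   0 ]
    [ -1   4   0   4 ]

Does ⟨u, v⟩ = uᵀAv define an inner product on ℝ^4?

Leading principal minors: Δ_1 = 2, Δ_2 = 9, Δ_3 = 13, Δ_4 = 3.
All leading principal minors are positive, so by Sylvester's criterion Q is positive definite.
⟨·,·⟩ is an inner product exactly when A is positive definite.

yes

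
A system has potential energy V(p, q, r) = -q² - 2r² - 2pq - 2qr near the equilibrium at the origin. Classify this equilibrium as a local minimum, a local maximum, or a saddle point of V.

saddle point

The Hessian at the origin is H = [[0, -2, 0], [-2, -2, -2], [0, -2, -4]].
H is indefinite, so the origin is a saddle point.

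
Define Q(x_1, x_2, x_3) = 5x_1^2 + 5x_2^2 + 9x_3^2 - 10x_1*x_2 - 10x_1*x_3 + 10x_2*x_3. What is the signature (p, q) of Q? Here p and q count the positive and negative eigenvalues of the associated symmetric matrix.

(2, 0)

The associated matrix is A = [[5, -5, -5], [-5, 5, 5], [-5, 5, 9]].
Symmetric row and column elimination reduces A to a congruent diagonal form with pivots 5, 0, 4.
So there are 2 positive, 1 zero pivots.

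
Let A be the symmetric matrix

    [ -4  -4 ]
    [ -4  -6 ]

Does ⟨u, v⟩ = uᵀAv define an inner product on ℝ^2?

Applying the same elementary operations to the rows and columns of A produces a congruent diagonal matrix with entries -4, -2.
So there are 2 negative pivots.
Hence Q is negative definite.
⟨·,·⟩ is an inner product exactly when A is positive definite.

no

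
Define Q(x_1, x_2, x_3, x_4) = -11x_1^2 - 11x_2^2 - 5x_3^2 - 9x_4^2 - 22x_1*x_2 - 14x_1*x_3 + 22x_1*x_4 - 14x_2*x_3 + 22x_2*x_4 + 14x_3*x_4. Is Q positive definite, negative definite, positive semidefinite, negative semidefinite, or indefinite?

The symmetric matrix is A = [[-11, -11, -7, 11], [-11, -11, -7, 11], [-7, -7, -5, 7], [11, 11, 7, -9]].
Congruent diagonalization of A (simultaneous row and column reduction) yields pivots -11, 0, -6/11, 2.
So there are 1 positive, 2 negative, 1 zero pivots.
Hence Q is indefinite.

indefinite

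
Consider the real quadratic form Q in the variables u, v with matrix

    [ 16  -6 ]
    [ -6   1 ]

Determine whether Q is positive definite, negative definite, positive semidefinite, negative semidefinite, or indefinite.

For the 2×2 matrix [[16, -6], [-6, 1]]: det = 16·1 − (-6)² = -20, trace = 17.
det < 0 so the eigenvalues have opposite signs; the form is indefinite.

indefinite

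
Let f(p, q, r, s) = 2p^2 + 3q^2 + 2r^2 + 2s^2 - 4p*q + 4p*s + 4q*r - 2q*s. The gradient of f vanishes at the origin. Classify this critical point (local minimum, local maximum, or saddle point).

saddle point

The Hessian at the origin is H = [[4, -4, 0, 4], [-4, 6, 4, -2], [0, 4, 4, 0], [4, -2, 0, 4]].
An LDLᵀ factorisation of H has diagonal entries 4, 2, -4, 2.
That gives 3 positive, 1 negative pivots.
H is indefinite, so the origin is a saddle point.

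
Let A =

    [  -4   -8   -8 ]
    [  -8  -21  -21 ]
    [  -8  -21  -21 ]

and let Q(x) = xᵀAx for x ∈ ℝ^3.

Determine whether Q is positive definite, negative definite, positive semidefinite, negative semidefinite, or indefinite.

Row-reducing A symmetrically gives the diagonal entries -4, -5, 0.
That gives 2 negative, 1 zero pivots.
Hence Q is negative semidefinite.

negative semidefinite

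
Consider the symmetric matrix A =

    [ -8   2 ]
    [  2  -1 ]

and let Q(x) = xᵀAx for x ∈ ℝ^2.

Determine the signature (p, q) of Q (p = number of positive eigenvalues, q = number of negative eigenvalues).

An LDLᵀ factorisation of A has diagonal entries -8, -1/2.
So there are 2 negative pivots.

(0, 2)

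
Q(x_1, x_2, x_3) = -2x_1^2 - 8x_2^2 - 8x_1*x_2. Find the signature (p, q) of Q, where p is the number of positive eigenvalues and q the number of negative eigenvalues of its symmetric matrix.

The symmetric matrix is A = [[-2, -4, 0], [-4, -8, 0], [0, 0, 0]].
Row-reducing A symmetrically gives the diagonal entries -2, 0, 0.
So there are 1 negative, 2 zero pivots.

(0, 1)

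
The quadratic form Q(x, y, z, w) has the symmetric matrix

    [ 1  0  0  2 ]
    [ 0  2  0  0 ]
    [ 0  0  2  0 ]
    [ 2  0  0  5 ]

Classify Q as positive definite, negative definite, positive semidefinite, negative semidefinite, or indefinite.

positive definite

An LDLᵀ factorisation of A has diagonal entries 1, 2, 2, 1.
Counting signs: 4 positive.
Hence Q is positive definite.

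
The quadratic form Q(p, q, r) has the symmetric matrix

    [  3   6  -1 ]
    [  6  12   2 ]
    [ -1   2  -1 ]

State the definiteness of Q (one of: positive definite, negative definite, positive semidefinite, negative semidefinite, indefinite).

A is congruent to a diagonal matrix with 2 positive, 1 negative and 0 zero entries, so Q is indefinite.

indefinite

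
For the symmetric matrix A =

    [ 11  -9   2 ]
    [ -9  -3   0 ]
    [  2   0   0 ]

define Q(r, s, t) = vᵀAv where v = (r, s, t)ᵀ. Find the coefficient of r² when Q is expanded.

The coefficient of r² is the diagonal entry A[1,1] = 11.

11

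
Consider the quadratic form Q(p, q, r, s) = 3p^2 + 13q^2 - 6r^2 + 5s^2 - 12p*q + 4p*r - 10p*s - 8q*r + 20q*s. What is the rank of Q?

4

The associated matrix is A = [[3, -6, 2, -5], [-6, 13, -4, 10], [2, -4, -6, 0], [-5, 10, 0, 5]].
An LDLᵀ factorisation of A has diagonal entries 3, 1, -22/3, -20/11.
So there are 2 positive, 2 negative pivots.
The rank is the number of nonzero pivots: 4.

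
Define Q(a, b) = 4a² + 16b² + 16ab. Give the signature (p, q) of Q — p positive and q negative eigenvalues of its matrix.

The symmetric matrix is A = [[4, 8], [8, 16]].
Congruent diagonalization of A (simultaneous row and column reduction) yields pivots 4, 0.
Counting signs: 1 positive, 1 zero.

(1, 0)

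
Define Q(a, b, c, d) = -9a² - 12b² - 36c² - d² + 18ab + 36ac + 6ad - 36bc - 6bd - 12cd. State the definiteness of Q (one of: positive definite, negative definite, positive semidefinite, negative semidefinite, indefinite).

Write A = [[-9, 9, 18, 3], [9, -12, -18, -3], [18, -18, -36, -6], [3, -3, -6, -1]].
Applying the same elementary operations to the rows and columns of A produces a congruent diagonal matrix with entries -9, -3, 0, 0.
Counting signs: 2 negative, 2 zero.
Hence Q is negative semidefinite.

negative semidefinite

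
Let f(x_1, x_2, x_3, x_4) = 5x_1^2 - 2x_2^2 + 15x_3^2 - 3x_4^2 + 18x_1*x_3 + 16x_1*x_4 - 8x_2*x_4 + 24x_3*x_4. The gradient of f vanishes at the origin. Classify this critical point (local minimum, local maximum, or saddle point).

The Hessian at the origin is H = [[10, 0, 18, 16], [0, -4, 0, -8], [18, 0, 30, 24], [16, -8, 24, -6]].
Applying the same elementary operations to the rows and columns of H produces a congruent diagonal matrix with entries 10, -4, -12/5, -6.
That gives 1 positive, 3 negative pivots.
H is indefinite, so the origin is a saddle point.

saddle point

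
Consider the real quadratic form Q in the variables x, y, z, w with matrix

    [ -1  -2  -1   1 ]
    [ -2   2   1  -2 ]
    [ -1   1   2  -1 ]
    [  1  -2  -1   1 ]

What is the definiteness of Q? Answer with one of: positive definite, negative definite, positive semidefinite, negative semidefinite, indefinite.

indefinite

Row-reducing A symmetrically gives the diagonal entries -1, 6, 3/2, -2/3.
So there are 2 positive, 2 negative pivots.
Hence Q is indefinite.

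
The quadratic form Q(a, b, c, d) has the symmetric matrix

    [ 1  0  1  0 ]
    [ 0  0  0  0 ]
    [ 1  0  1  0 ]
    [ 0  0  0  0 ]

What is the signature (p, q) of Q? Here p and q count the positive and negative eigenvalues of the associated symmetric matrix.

Applying the same elementary operations to the rows and columns of A produces a congruent diagonal matrix with entries 1, 0, 0, 0.
That gives 1 positive, 3 zero pivots.

(1, 0)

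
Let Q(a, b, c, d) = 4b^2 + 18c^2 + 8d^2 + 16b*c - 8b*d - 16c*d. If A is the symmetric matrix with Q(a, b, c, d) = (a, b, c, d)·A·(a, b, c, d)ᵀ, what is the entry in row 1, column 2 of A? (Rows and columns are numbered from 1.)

The coefficient of a·b in Q is 0. For a symmetric A this equals A[1,2] + A[2,1] = 2·A[1,2].
So A[1,2] = 0/2 = 0.

0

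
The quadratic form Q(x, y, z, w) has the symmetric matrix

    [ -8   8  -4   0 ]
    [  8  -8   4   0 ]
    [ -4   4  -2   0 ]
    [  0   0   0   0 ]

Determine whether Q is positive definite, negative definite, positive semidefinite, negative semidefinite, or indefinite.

negative semidefinite

Congruent diagonalization of A (simultaneous row and column reduction) yields pivots -8, 0, 0, 0.
So there are 1 negative, 3 zero pivots.
Hence Q is negative semidefinite.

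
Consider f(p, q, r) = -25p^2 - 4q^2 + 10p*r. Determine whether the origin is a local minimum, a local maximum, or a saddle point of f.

The Hessian at the origin is H = [[-50, 0, 10], [0, -8, 0], [10, 0, 0]].
Row-reducing H symmetrically gives the diagonal entries -50, -8, 2.
So there are 1 positive, 2 negative pivots.
H is indefinite, so the origin is a saddle point.

saddle point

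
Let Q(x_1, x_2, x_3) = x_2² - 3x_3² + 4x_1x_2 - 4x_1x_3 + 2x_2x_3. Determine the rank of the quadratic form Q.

The symmetric matrix is A = [[0, 2, -2], [2, 1, 1], [-2, 1, -3]].
Row reduction of A gives 2 nonzero rows, so rank A = 2.

2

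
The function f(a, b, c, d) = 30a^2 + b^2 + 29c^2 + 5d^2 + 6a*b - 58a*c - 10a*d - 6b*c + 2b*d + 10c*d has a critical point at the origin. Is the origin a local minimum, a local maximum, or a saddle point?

local minimum

The Hessian at the origin is H = [[60, 6, -58, -10], [6, 2, -6, 2], [-58, -6, 58, 10], [-10, 2, 10, 10]].
Row-reducing H symmetrically gives the diagonal entries 60, 7/5, 40/21, 8/5.
Counting signs: 4 positive.
H is positive definite, so the origin is a strict local minimum.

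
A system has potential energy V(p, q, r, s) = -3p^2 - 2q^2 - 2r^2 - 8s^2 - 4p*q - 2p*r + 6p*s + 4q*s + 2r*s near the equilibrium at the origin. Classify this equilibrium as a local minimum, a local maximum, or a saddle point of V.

The Hessian at the origin is H = [[-6, -4, -2, 6], [-4, -4, 0, 4], [-2, 0, -4, 2], [6, 4, 2, -16]].
Symmetric row and column elimination reduces H to a congruent diagonal form with pivots -6, -4/3, -2, -10.
Counting signs: 4 negative.
H is negative definite, so the origin is a strict local maximum.

local maximum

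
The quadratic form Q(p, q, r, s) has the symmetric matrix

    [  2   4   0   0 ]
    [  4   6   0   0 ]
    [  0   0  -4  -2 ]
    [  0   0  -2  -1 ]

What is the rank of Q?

3

Congruent diagonalization of A (simultaneous row and column reduction) yields pivots 2, -2, -4, 0.
That gives 1 positive, 2 negative, 1 zero pivots.
The rank is the number of nonzero pivots: 3.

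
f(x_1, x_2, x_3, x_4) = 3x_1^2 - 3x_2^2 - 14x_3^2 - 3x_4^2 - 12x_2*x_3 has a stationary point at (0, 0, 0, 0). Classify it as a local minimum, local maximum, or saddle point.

The Hessian at the origin is H = [[6, 0, 0, 0], [0, -6, -12, 0], [0, -12, -28, 0], [0, 0, 0, -6]].
An LDLᵀ factorisation of H has diagonal entries 6, -6, -4, -6.
Counting signs: 1 positive, 3 negative.
H is indefinite, so the origin is a saddle point.

saddle point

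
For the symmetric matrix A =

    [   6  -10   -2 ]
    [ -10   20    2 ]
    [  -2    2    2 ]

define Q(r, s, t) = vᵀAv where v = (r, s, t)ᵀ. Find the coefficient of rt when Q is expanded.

The coefficient of rt is A[1,3] + A[3,1] = 2·(-2) = -4.

-4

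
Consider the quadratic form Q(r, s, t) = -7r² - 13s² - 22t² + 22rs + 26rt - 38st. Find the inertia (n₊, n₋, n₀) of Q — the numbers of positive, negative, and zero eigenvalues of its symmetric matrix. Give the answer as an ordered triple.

The associated matrix is A = [[-7, 11, 13], [11, -13, -19], [13, -19, -22]].
Row-reducing A symmetrically gives the diagonal entries -7, 30/7, 5/3.
That gives 2 positive, 1 negative pivots.

(2, 1, 0)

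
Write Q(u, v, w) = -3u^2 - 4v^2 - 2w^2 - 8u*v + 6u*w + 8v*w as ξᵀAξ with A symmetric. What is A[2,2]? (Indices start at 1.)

The coefficient of v^2 in Q is -4, and that is exactly A[2,2].

-4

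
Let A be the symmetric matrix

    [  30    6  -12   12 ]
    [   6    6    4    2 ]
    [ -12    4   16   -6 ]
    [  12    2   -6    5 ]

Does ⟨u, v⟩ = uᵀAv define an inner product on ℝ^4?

no

Symmetric row and column elimination reduces A to a congruent diagonal form with pivots 30, 24/5, 8/3, 0.
That gives 3 positive, 1 zero pivots.
Hence Q is positive semidefinite.
⟨·,·⟩ is an inner product exactly when A is positive definite.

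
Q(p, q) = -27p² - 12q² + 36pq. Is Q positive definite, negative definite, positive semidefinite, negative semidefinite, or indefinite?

negative semidefinite

The symmetric matrix is A = [[-27, 18], [18, -12]].
Symmetric row and column elimination reduces A to a congruent diagonal form with pivots -27, 0.
That gives 1 negative, 1 zero pivots.
Hence Q is negative semidefinite.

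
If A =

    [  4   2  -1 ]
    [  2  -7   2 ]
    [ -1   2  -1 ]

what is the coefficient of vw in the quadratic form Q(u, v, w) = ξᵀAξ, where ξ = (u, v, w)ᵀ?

4

The coefficient of vw is A[2,3] + A[3,2] = 2·2 = 4.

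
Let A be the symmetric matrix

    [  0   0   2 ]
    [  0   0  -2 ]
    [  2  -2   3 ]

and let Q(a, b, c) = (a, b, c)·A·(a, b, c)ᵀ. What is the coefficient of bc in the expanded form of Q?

-4

The coefficient of bc is A[2,3] + A[3,2] = 2·(-2) = -4.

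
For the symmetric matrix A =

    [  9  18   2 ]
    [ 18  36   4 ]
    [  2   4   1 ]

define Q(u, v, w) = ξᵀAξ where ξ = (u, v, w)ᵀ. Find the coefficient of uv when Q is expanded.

The coefficient of uv is A[1,2] + A[2,1] = 2·18 = 36.

36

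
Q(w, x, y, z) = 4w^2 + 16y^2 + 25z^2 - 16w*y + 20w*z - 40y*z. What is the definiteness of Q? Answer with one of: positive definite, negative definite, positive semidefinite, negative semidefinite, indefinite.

positive semidefinite

The symmetric matrix is A = [[4, 0, -8, 10], [0, 0, 0, 0], [-8, 0, 16, -20], [10, 0, -20, 25]].
Symmetric row and column elimination reduces A to a congruent diagonal form with pivots 4, 0, 0, 0.
So there are 1 positive, 3 zero pivots.
Hence Q is positive semidefinite.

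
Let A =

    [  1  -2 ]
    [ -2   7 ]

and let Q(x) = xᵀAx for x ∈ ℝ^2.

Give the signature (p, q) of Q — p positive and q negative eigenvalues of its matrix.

Congruent diagonalization of A (simultaneous row and column reduction) yields pivots 1, 3.
Counting signs: 2 positive.

(2, 0)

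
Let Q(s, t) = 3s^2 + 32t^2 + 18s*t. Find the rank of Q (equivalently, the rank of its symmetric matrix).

Write A = [[3, 9], [9, 32]].
Symmetric row and column elimination reduces A to a congruent diagonal form with pivots 3, 5.
So there are 2 positive pivots.
The rank is the number of nonzero pivots: 2.

2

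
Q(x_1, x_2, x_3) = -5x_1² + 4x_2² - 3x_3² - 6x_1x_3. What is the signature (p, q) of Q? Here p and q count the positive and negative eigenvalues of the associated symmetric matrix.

Write A = [[-5, 0, -3], [0, 4, 0], [-3, 0, -3]].
Applying the same elementary operations to the rows and columns of A produces a congruent diagonal matrix with entries -5, 4, -6/5.
So there are 1 positive, 2 negative pivots.

(1, 2)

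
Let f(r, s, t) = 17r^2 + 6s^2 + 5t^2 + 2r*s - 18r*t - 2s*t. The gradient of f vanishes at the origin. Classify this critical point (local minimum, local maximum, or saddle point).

The Hessian at the origin is H = [[34, 2, -18], [2, 12, -2], [-18, -2, 10]].
Congruent diagonalization of H (simultaneous row and column reduction) yields pivots 34, 202/17, 40/101.
Counting signs: 3 positive.
H is positive definite, so the origin is a strict local minimum.

local minimum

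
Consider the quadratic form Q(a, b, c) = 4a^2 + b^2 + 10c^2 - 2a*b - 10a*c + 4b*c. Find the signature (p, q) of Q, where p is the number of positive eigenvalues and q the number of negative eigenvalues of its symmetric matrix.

(3, 0)

The symmetric matrix is A = [[4, -1, -5], [-1, 1, 2], [-5, 2, 10]].
Congruent diagonalization of A (simultaneous row and column reduction) yields pivots 4, 3/4, 3.
So there are 3 positive pivots.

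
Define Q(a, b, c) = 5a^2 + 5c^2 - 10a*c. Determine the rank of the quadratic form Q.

1

The associated matrix is A = [[5, 0, -5], [0, 0, 0], [-5, 0, 5]].
Row-reducing A symmetrically gives the diagonal entries 5, 0, 0.
So there are 1 positive, 2 zero pivots.
The rank is the number of nonzero pivots: 1.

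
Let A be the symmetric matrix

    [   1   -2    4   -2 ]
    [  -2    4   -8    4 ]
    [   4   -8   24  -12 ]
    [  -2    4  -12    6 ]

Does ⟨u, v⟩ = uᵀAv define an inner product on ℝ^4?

Row-reducing A symmetrically gives the diagonal entries 1, 0, 8, 0.
Counting signs: 2 positive, 2 zero.
Hence Q is positive semidefinite.
⟨·,·⟩ is an inner product exactly when A is positive definite.

no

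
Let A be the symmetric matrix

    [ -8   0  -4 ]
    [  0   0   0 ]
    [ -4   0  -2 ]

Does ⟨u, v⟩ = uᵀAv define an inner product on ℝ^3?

no

Symmetric row and column elimination reduces A to a congruent diagonal form with pivots -8, 0, 0.
So there are 1 negative, 2 zero pivots.
Hence Q is negative semidefinite.
⟨·,·⟩ is an inner product exactly when A is positive definite.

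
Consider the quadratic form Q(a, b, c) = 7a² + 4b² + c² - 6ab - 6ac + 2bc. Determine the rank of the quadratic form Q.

Write A = [[7, -3, -3], [-3, 4, 1], [-3, 1, 1]].
An LDLᵀ factorisation of A has diagonal entries 7, 19/7, -6/19.
So there are 2 positive, 1 negative pivots.
The rank is the number of nonzero pivots: 3.

3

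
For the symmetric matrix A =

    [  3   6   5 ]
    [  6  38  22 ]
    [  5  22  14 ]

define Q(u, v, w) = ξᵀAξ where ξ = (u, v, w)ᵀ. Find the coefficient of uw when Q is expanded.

10

The coefficient of uw is A[1,3] + A[3,1] = 2·5 = 10.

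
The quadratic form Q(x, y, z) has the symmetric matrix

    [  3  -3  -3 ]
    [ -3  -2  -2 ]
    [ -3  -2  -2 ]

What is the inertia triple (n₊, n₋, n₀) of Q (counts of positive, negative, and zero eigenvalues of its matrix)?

(1, 1, 1)

Applying the same elementary operations to the rows and columns of A produces a congruent diagonal matrix with entries 3, -5, 0.
That gives 1 positive, 1 negative, 1 zero pivots.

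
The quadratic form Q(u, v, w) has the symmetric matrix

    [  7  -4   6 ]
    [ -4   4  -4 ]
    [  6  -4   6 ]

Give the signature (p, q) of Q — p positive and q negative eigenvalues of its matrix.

(3, 0)

Symmetric row and column elimination reduces A to a congruent diagonal form with pivots 7, 12/7, 2/3.
Counting signs: 3 positive.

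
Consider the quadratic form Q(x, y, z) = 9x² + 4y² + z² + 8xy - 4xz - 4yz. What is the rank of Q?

2

The associated matrix is A = [[9, 4, -2], [4, 4, -2], [-2, -2, 1]].
Symmetric row and column elimination reduces A to a congruent diagonal form with pivots 9, 20/9, 0.
Counting signs: 2 positive, 1 zero.
The rank is the number of nonzero pivots: 2.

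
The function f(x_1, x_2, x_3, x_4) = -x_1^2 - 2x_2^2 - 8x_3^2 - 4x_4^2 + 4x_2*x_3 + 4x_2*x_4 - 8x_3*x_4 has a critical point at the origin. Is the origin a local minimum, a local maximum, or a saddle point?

The Hessian at the origin is H = [[-2, 0, 0, 0], [0, -4, 4, 4], [0, 4, -16, -8], [0, 4, -8, -8]].
Row-reducing H symmetrically gives the diagonal entries -2, -4, -12, -8/3.
So there are 4 negative pivots.
H is negative definite, so the origin is a strict local maximum.

local maximum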